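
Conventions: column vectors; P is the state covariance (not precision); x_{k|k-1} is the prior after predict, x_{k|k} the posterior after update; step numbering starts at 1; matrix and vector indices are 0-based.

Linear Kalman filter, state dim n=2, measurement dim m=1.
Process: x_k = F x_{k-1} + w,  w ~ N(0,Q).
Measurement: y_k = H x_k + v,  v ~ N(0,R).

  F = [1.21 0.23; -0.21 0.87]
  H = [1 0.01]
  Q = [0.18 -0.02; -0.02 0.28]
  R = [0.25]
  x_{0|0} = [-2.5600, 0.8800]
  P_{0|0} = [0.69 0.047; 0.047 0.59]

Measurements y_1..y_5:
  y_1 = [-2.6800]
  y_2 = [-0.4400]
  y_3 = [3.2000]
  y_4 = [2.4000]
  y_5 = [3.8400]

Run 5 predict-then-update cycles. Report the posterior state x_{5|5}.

x_post = [3.7031, 1.2578]

step 1: x^-=[-2.8952, 1.3032]  P^-=[1.2476 -0.0301; -0.0301 0.7398]  S=[1.4971]  K=[0.8332; -0.0151]  nu=[0.2022]  x^+=[-2.7268, 1.3001]  P^+=[0.2084 -0.0112; -0.0112 0.7395]
step 2: x^-=[-3.0003, 1.7037]  P^-=[0.5180 0.0638; 0.0638 0.8530]  S=[0.7694]  K=[0.6741; 0.0940]  nu=[2.5433]  x^+=[-1.2858, 1.9428]  P^+=[0.1684 0.0150; 0.0150 0.8462]
step 3: x^-=[-1.1090, 1.9603]  P^-=[0.4797 0.1216; 0.1216 0.9224]  S=[0.7322]  K=[0.6568; 0.1787]  nu=[4.2894]  x^+=[1.7081, 2.7269]  P^+=[0.1638 0.0357; 0.0357 0.8990]
step 4: x^-=[2.6940, 2.0137]  P^-=[0.4873 0.1541; 0.1541 0.9547]  S=[0.7405]  K=[0.6602; 0.2210]  nu=[-0.3142]  x^+=[2.4866, 1.9443]  P^+=[0.1646 0.0461; 0.0461 0.9185]
step 5: x^-=[3.4560, 1.1693]  P^-=[0.4952 0.1682; 0.1682 0.9656]  S=[0.7487]  K=[0.6637; 0.2376]  nu=[0.3723]  x^+=[3.7031, 1.2578]  P^+=[0.1654 0.0502; 0.0502 0.9234]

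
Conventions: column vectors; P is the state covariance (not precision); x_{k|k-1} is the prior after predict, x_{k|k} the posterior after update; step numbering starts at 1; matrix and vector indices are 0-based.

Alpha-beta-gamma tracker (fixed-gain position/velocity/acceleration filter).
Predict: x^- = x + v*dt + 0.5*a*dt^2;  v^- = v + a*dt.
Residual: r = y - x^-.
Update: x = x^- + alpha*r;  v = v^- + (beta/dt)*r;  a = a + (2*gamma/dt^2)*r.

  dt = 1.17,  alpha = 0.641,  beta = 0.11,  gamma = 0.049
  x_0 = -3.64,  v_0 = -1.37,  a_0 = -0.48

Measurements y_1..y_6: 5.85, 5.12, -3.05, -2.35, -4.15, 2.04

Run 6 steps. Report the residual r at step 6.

resid = 5.7347

step 1: x_pred=-5.5714  r=11.4214  x^+=1.7497  v^+=-0.8578  a^+=0.3377
step 2: x_pred=0.9772  r=4.1428  x^+=3.6327  v^+=-0.0732  a^+=0.6342
step 3: x_pred=3.9812  r=-7.0312  x^+=-0.5258  v^+=0.0078  a^+=0.1309
step 4: x_pred=-0.4271  r=-1.9229  x^+=-1.6597  v^+=-0.0199  a^+=-0.0068
step 5: x_pred=-1.6876  r=-2.4624  x^+=-3.2660  v^+=-0.2593  a^+=-0.1831
step 6: x_pred=-3.6947  r=5.7347  x^+=-0.0187  v^+=0.0657  a^+=0.2275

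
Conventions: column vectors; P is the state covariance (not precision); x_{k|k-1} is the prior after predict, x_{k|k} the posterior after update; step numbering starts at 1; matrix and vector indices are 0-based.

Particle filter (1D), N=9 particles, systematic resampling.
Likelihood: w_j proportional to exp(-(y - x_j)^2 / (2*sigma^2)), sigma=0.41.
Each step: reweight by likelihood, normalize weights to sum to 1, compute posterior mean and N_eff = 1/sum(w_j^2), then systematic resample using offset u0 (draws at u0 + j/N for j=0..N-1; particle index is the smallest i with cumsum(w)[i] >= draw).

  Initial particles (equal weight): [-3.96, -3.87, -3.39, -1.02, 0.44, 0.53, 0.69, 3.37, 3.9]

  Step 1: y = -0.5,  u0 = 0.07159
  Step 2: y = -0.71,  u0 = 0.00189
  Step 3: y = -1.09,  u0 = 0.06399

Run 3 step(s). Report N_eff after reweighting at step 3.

N_eff = 9.0000

step 1: w=[0.0000, 0.0000, 0.0000, 0.7753, 0.1251, 0.0738, 0.0257, 0.0000, 0.0000]  mean=-0.6789  Neff=1.6053  idx=[3, 3, 3, 3, 3, 3, 3, 4, 5]
step 2: w=[0.1420, 0.1420, 0.1420, 0.1420, 0.1420, 0.1420, 0.1420, 0.0037, 0.0020]  mean=-1.0116  Neff=7.0789  idx=[0, 0, 1, 2, 3, 3, 4, 5, 6]
step 3: w=[0.1111, 0.1111, 0.1111, 0.1111, 0.1111, 0.1111, 0.1111, 0.1111, 0.1111]  mean=-1.0200  Neff=9.0000  idx=[0, 1, 2, 3, 4, 5, 6, 7, 8]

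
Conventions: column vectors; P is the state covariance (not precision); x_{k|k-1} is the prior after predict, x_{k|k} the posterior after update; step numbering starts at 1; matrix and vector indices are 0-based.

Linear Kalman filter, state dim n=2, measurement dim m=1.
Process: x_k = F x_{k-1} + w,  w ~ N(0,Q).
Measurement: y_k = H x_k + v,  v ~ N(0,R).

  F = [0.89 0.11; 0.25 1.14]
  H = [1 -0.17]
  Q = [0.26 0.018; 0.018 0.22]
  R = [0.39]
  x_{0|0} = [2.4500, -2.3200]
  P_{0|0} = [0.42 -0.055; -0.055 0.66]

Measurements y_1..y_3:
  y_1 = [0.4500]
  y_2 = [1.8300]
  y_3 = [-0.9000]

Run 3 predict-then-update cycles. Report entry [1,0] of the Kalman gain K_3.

step 1: x^-=[1.9253, -2.0323]  P^-=[0.5899 0.1369; 0.1369 1.0726]  S=[0.9644]  K=[0.5876; -0.0471]  nu=[-1.8208]  x^+=[0.8555, -1.9465]  P^+=[0.2570 0.1636; 0.1636 1.0705]
step 2: x^-=[0.5472, -2.0051]  P^-=[0.5085 0.3799; 0.3799 1.7205]  S=[0.8191]  K=[0.5420; 0.1067]  nu=[0.9419]  x^+=[1.0577, -1.9046]  P^+=[0.2679 0.3325; 0.3325 1.7112]
step 3: x^-=[0.7319, -1.9068]  P^-=[0.5580 0.6387; 0.6387 2.6502]  S=[0.8075]  K=[0.5566; 0.2331]  nu=[-1.9560]  x^+=[-0.3569, -2.3627]  P^+=[0.3079 0.5340; 0.5340 2.6063]

K[1,0] = 0.2331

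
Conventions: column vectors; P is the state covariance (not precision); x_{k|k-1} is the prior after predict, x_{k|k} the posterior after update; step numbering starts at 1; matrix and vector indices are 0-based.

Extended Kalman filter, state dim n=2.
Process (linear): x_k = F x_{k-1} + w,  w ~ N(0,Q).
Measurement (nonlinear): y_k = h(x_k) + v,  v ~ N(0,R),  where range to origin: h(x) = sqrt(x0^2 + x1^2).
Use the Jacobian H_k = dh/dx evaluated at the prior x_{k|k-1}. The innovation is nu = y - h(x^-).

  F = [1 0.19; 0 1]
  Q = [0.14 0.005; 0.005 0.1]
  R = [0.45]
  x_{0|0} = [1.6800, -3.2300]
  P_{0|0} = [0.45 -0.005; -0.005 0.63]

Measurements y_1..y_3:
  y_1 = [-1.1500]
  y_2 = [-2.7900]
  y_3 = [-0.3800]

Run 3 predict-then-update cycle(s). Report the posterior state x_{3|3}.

x_post = [-0.2705, 0.4114]

step 1: x^-=[1.0663, -3.2300]  P^-=[0.6108 0.1197; 0.1197 0.7300]  H_jac=[0.3135 -0.9496]  S=[1.0970]  K=[0.0709; -0.5977]  nu=[-4.5515]  x^+=[0.7434, -0.5096]  P^+=[0.6053 0.1662; 0.1662 0.3381]
step 2: x^-=[0.6466, -0.5096]  P^-=[0.8207 0.2355; 0.2355 0.4381]  H_jac=[0.7854 -0.6190]  S=[0.8951]  K=[0.5572; -0.0964]  nu=[-3.6133]  x^+=[-1.3668, -0.1613]  P^+=[0.5428 0.2835; 0.2835 0.4298]
step 3: x^-=[-1.3974, -0.1613]  P^-=[0.8060 0.3702; 0.3702 0.5298]  H_jac=[-0.9934 -0.1147]  S=[1.3367]  K=[-0.6308; -0.3206]  nu=[-1.7867]  x^+=[-0.2705, 0.4114]  P^+=[0.2742 0.0999; 0.0999 0.3924]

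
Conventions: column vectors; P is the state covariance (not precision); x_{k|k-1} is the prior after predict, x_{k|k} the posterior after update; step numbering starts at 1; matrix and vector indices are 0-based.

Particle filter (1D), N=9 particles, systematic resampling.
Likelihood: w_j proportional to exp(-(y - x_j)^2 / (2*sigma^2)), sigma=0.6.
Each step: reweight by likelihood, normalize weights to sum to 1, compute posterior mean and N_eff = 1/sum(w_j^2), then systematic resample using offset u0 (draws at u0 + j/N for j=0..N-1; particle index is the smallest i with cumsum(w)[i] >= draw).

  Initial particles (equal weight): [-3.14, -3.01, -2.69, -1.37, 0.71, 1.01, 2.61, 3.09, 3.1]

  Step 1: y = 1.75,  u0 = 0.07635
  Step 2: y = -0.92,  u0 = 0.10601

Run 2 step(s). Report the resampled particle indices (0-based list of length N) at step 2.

resampled_idx = [0, 0, 0, 0, 1, 2, 3, 4, 4]

step 1: w=[0.0000, 0.0000, 0.0000, 0.0000, 0.1840, 0.3862, 0.2958, 0.0682, 0.0657]  mean=1.7075  Neff=3.5778  idx=[4, 5, 5, 5, 5, 6, 6, 6, 8]
step 2: w=[0.5242, 0.1189, 0.1189, 0.1189, 0.1189, 0.0000, 0.0000, 0.0000, 0.0000]  mean=0.8527  Neff=3.0174  idx=[0, 0, 0, 0, 1, 2, 3, 4, 4]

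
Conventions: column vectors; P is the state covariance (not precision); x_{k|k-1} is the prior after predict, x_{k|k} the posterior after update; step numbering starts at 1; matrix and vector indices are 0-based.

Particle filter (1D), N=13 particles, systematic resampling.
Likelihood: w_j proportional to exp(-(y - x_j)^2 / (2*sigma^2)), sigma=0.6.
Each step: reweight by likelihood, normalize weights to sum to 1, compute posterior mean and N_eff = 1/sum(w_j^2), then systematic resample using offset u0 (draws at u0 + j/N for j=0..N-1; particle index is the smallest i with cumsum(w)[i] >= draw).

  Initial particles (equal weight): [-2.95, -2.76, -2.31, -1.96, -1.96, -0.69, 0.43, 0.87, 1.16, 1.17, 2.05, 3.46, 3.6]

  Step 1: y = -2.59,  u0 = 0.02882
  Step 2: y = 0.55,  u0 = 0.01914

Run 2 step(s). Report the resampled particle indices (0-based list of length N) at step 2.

resampled_idx = [7, 9, 9, 9, 10, 10, 10, 11, 11, 11, 12, 12, 12]

step 1: w=[0.2168, 0.2494, 0.2328, 0.1496, 0.1496, 0.0017, 0.0000, 0.0000, 0.0000, 0.0000, 0.0000, 0.0000, 0.0000]  mean=-2.4535  Neff=4.8032  idx=[0, 0, 0, 1, 1, 1, 2, 2, 2, 3, 3, 4, 4]
step 2: w=[0.0001, 0.0001, 0.0001, 0.0004, 0.0004, 0.0004, 0.0174, 0.0174, 0.0174, 0.2366, 0.2366, 0.2366, 0.2366]  mean=-1.9793  Neff=4.4466  idx=[7, 9, 9, 9, 10, 10, 10, 11, 11, 11, 12, 12, 12]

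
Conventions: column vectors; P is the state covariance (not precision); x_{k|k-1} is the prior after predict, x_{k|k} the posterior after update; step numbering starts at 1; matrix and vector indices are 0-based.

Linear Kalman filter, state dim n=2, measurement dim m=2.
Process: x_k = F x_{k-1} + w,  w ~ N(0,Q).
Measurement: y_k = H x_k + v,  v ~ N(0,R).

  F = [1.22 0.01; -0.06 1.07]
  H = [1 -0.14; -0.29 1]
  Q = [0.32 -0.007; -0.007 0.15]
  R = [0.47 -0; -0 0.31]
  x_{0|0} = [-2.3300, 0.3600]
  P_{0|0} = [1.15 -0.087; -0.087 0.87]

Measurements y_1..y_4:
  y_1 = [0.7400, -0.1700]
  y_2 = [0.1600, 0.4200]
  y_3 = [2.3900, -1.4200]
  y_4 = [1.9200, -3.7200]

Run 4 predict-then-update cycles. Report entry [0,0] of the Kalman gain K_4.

K[0,0] = 0.6135

step 1: x^-=[-2.8390, 0.5250]  P^-=[2.0296 -0.1954; -0.1954 1.1614]  S=[2.5771 -0.9545; -0.9545 1.7554]  K=[0.7923 -0.0158; 0.1479 0.7743]  nu=[3.6525, -1.5183]  x^+=[0.0790, -0.1105]  P^+=[0.3874 0.1075; 0.1075 0.2712]
step 2: x^-=[0.0952, -0.1230]  P^-=[0.8993 0.1078; 0.1078 0.4481]  S=[1.3479 -0.2114; -0.2114 0.7712]  K=[0.6529 -0.0195; 0.1235 0.5743]  nu=[0.0476, 0.5706]  x^+=[0.1152, 0.2106]  P^+=[0.3190 0.0865; 0.0865 0.2031]
step 3: x^-=[0.1426, 0.2184]  P^-=[0.7969 0.0847; 0.0847 0.3726]  S=[1.2505 -0.1952; -0.1952 0.7005]  K=[0.6222 -0.0357; 0.1082 0.5270]  nu=[2.2780, -1.5971]  x^+=[1.6170, -0.3767]  P^+=[0.3032 0.0769; 0.0769 0.1857]
step 4: x^-=[1.9690, -0.5001]  P^-=[0.7732 0.0731; 0.0731 0.3538]  S=[1.2297 -0.1977; -0.1977 0.6864]  K=[0.6135 -0.0435; 0.1018 0.5138]  nu=[-0.1190, -2.6489]  x^+=[2.0112, -1.8733]  P^+=[0.2986 0.0731; 0.0731 0.1805]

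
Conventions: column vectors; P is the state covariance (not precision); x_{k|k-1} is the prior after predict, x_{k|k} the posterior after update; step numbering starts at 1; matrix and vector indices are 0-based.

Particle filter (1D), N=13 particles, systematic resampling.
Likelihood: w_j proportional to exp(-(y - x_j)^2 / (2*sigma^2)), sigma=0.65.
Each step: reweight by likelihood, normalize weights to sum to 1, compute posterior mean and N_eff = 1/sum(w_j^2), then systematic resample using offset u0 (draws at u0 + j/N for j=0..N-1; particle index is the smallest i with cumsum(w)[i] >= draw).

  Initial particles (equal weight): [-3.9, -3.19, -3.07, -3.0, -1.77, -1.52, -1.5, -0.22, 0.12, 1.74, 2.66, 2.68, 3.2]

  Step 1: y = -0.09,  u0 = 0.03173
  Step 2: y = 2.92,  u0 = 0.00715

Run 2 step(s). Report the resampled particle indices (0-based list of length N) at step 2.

step 1: w=[0.0000, 0.0000, 0.0000, 0.0000, 0.0163, 0.0410, 0.0439, 0.4521, 0.4378, 0.0088, 0.0001, 0.0001, 0.0000]  mean=-0.1886  Neff=2.5001  idx=[5, 7, 7, 7, 7, 7, 7, 8, 8, 8, 8, 8, 8]
step 2: w=[0.0000, 0.0140, 0.0140, 0.0140, 0.0140, 0.0140, 0.0140, 0.1527, 0.1527, 0.1527, 0.1527, 0.1527, 0.1527]  mean=0.0915  Neff=7.0903  idx=[1, 7, 7, 8, 8, 9, 9, 10, 10, 11, 11, 12, 12]

resampled_idx = [1, 7, 7, 8, 8, 9, 9, 10, 10, 11, 11, 12, 12]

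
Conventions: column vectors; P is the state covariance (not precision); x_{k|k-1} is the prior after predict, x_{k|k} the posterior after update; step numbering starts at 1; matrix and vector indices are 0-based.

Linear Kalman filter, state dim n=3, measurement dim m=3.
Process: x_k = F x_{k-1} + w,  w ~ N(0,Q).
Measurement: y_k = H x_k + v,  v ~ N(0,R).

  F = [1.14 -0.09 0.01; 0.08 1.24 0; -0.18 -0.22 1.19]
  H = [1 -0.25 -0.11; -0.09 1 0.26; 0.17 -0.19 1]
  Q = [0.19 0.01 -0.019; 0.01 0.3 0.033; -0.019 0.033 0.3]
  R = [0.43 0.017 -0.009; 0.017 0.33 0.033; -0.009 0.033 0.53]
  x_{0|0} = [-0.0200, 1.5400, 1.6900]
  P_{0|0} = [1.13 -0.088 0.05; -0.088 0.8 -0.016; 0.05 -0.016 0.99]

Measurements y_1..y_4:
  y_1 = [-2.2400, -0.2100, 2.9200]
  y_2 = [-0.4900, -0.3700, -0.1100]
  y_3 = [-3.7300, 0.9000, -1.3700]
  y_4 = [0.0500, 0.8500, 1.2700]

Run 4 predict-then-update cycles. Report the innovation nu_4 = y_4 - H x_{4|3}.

innov = [2.9361, 0.0387, 1.0516]

step 1: x^-=[-0.1445, 1.9080, 1.6759]  P^-=[1.6844 -0.1001 -0.1331; -0.1001 1.5199 -0.1992; -0.1331 -0.1992 1.7573]  S=[2.2990 -0.6683 0.0945; -0.6683 1.9030 -0.0266; 0.0945 -0.0266 2.4277]  K=[0.7847 0.1257 0.0418; 0.0376 0.7866 -0.2008; -0.1185 0.1104 0.7359]  nu=[-1.4342, -2.5667, 1.6312]  x^+=[-1.5244, -0.4925, 2.7629]  P^+=[0.3603 0.0949 -0.0240; 0.0949 0.2738 -0.0449; -0.0240 -0.0449 0.3903]
step 2: x^-=[-1.6658, -0.7327, 3.6705]  P^-=[0.6405 0.1451 -0.1327; 0.1451 0.7421 -0.1383; -0.1327 -0.1383 0.9189]  S=[1.0771 -0.1157 -0.0982; -0.1157 1.0476 0.0229; -0.0982 0.0229 1.4923]  K=[0.5872 0.1154 0.0024; 0.0322 0.6691 -0.1788; -0.1207 0.0808 0.6091]  nu=[1.3964, -0.7416, -3.6366]  x^+=[-0.9403, -0.5338, 1.2270]  P^+=[0.2712 0.0806 -0.0310; 0.0806 0.2337 -0.0423; -0.0310 -0.0423 0.3238]
step 3: x^-=[-1.0116, -0.7371, 1.7468]  P^-=[0.5272 0.1214 -0.1224; 0.1214 0.6770 -0.1194; -0.1224 -0.1194 0.8204]  S=[0.9691 -0.1111 -0.0985; -0.1111 0.9886 0.0245; -0.0985 0.0245 1.3860]  K=[0.5380 0.1032 -0.0039; 0.0210 0.6491 -0.1740; -0.1204 0.0782 0.5834]  nu=[-2.7105, 1.0919, -3.0849]  x^+=[-2.3451, 0.4516, 0.3590]  P^+=[0.2481 0.0737 -0.0317; 0.0737 0.2260 -0.0406; -0.0317 -0.0406 0.3105]
step 4: x^-=[-2.7105, 0.3723, 0.7500]  P^-=[0.4985 0.1105 -0.1175; 0.1105 0.6637 -0.1128; -0.1175 -0.1128 0.7993]  S=[0.9440 -0.1157 -0.0958; -0.1157 0.9787 0.0259; -0.0958 0.0259 1.3635]  K=[0.5240 0.0979 -0.0045; 0.0158 0.6444 -0.1726; -0.1195 0.0785 0.5774]  nu=[2.9361, 0.0387, 1.0516]  x^+=[-1.1729, 0.2623, 1.0093]  P^+=[0.2413 0.0709 -0.0314; 0.0709 0.2240 -0.0399; -0.0314 -0.0399 0.3075]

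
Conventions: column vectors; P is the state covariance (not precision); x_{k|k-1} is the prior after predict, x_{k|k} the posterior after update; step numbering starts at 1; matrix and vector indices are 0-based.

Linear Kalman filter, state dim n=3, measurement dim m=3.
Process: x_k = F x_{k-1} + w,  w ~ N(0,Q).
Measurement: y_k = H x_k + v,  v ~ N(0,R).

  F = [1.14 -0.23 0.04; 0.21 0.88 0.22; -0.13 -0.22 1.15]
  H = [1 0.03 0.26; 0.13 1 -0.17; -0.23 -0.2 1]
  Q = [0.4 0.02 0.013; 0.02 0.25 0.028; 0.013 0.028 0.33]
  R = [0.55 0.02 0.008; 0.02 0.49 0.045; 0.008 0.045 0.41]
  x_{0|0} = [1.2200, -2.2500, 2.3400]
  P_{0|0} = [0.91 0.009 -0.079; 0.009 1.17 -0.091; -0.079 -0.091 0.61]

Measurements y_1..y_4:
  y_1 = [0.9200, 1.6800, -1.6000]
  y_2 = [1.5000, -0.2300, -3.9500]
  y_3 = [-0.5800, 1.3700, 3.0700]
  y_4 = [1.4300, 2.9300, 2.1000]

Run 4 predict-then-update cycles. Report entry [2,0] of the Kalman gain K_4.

step 1: x^-=[2.0019, -1.2090, 3.0274]  P^-=[1.6353 -0.0041 -0.1149; -0.0041 1.1865 -0.1750; -0.1149 -0.1750 1.2789]  S=[2.2101 0.1786 -0.1460; 0.1786 1.8046 -0.6579; -0.1460 -0.6579 1.9453]  K=[0.7143 -0.0190 -0.2048; -0.0607 0.6854 0.0158; 0.1413 0.0175 0.7055]  nu=[-1.8328, 3.1434, -4.4088]  x^+=[1.5358, 0.9871, -0.2870]  P^+=[0.3925 -0.0552 0.0001; -0.0552 0.3589 0.0959; 0.0001 0.0959 0.3104]
step 2: x^-=[1.5123, 1.1280, -0.7469]  P^-=[0.9568 -0.0101 -0.0266; -0.0101 0.5770 0.1277; -0.0266 0.1277 0.7128]  S=[1.5430 0.1562 -0.0559; 0.1562 1.0589 -0.0901; -0.0559 -0.0901 1.1567]  K=[0.6081 0.0070 -0.1815; -0.0257 0.5314 0.0528; 0.1237 0.0364 0.6082]  nu=[0.1481, -1.6816, -2.6297]  x^+=[2.0679, 0.0918, -2.3892]  P^+=[0.3341 -0.0359 0.0004; -0.0359 0.2828 0.0936; 0.0004 0.0936 0.2708]
step 3: x^-=[2.2407, -0.0106, -3.0366]  P^-=[0.8668 0.0095 -0.0269; 0.0095 0.5199 0.1287; -0.0269 0.1287 0.6579]  S=[1.4503 0.1652 -0.0535; 0.1652 1.0034 -0.0706; -0.0535 -0.0706 1.0963]  K=[0.5844 0.0175 -0.1784; -0.0151 0.5037 0.0523; 0.1198 0.0352 0.5904]  nu=[-2.0309, 0.5730, 6.6198]  x^+=[-0.1175, 0.6549, 0.6485]  P^+=[0.3212 -0.0295 0.0003; -0.0295 0.2681 0.0908; 0.0003 0.0908 0.2628]
step 4: x^-=[-0.2586, 0.6943, 0.6169]  P^-=[0.8458 0.0155 -0.0269; 0.0155 0.5088 0.1261; -0.0269 0.1261 0.6483]  S=[1.4290 0.1679 -0.0523; 0.1679 0.9942 -0.0703; -0.0523 -0.0703 1.0867]  K=[0.5784 0.0205 -0.1774; -0.0122 0.4979 0.0508; 0.1193 0.0339 0.5870]  nu=[1.5074, 2.3742, 1.5624]  x^+=[0.3847, 1.9374, 1.7943]  P^+=[0.3178 -0.0276 0.0004; -0.0276 0.2649 0.0898; 0.0004 0.0898 0.2612]

K[2,0] = 0.1193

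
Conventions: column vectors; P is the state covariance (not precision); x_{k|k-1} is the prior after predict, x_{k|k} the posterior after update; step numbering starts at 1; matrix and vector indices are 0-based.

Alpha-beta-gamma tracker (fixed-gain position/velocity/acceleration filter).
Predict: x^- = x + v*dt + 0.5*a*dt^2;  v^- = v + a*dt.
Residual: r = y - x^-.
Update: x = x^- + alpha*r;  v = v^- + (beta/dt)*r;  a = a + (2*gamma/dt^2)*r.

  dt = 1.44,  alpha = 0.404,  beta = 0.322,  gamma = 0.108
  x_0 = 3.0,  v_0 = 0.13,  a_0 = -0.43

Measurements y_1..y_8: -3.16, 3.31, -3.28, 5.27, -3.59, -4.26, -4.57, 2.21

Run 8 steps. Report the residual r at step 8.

step 1: x_pred=2.7414  r=-5.9014  x^+=0.3572  v^+=-1.8088  a^+=-1.0447
step 2: x_pred=-3.3306  r=6.6406  x^+=-0.6478  v^+=-1.8283  a^+=-0.3530
step 3: x_pred=-3.6466  r=0.3666  x^+=-3.4985  v^+=-2.2546  a^+=-0.3148
step 4: x_pred=-7.0715  r=12.3415  x^+=-2.0856  v^+=0.0517  a^+=0.9708
step 5: x_pred=-1.0046  r=-2.5854  x^+=-2.0491  v^+=0.8715  a^+=0.7015
step 6: x_pred=-0.0668  r=-4.1932  x^+=-1.7609  v^+=0.9440  a^+=0.2647
step 7: x_pred=-0.1272  r=-4.4428  x^+=-1.9221  v^+=0.3316  a^+=-0.1981
step 8: x_pred=-1.6500  r=3.8600  x^+=-0.0905  v^+=0.9094  a^+=0.2039

resid = 3.8600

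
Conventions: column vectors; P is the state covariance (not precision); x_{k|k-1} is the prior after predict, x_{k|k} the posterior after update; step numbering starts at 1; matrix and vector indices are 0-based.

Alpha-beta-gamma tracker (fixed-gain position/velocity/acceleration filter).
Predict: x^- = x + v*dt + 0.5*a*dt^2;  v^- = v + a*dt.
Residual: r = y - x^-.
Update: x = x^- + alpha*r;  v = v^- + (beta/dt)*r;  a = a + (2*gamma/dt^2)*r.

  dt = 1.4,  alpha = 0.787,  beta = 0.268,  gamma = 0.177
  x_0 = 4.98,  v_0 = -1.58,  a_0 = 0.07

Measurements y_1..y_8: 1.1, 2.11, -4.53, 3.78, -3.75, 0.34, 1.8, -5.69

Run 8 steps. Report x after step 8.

x_post = -3.3327

step 1: x_pred=2.8366  r=-1.7366  x^+=1.4699  v^+=-1.8144  a^+=-0.2437
step 2: x_pred=-1.3091  r=3.4191  x^+=1.3817  v^+=-1.5010  a^+=0.3739
step 3: x_pred=-0.3533  r=-4.1767  x^+=-3.6404  v^+=-1.7771  a^+=-0.3805
step 4: x_pred=-6.5012  r=10.2812  x^+=1.5901  v^+=-0.3417  a^+=1.4764
step 5: x_pred=2.5586  r=-6.3086  x^+=-2.4063  v^+=0.5177  a^+=0.3370
step 6: x_pred=-1.3513  r=1.6913  x^+=-0.0202  v^+=1.3132  a^+=0.6425
step 7: x_pred=2.4479  r=-0.6479  x^+=1.9380  v^+=2.0887  a^+=0.5255
step 8: x_pred=5.3771  r=-11.0671  x^+=-3.3327  v^+=0.7058  a^+=-1.4734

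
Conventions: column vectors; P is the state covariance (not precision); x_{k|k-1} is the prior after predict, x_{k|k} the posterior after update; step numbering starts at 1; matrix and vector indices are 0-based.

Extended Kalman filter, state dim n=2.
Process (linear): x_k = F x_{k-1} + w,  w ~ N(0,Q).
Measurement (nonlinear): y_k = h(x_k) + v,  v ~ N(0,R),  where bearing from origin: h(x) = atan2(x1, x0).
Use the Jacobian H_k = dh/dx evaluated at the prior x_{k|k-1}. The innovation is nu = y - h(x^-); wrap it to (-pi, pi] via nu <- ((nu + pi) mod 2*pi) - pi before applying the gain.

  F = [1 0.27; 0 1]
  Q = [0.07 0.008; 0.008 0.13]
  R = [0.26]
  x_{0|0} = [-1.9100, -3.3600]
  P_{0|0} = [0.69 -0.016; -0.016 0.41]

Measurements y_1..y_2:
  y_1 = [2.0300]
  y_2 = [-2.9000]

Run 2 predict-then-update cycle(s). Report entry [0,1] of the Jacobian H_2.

step 1: x^-=[-2.8172, -3.3600]  P^-=[0.7812 0.1027; 0.1027 0.5400]  H_jac=[0.1748 -0.1465]  S=[0.2902]  K=[0.4186; -0.2108]  nu=[-1.9846]  x^+=[-3.6480, -2.9416]  P^+=[0.7304 0.1283; 0.1283 0.5271]
step 2: x^-=[-4.4423, -2.9416]  P^-=[0.9081 0.2786; 0.2786 0.6571]  H_jac=[0.1036 -0.1565]  S=[0.2768]  K=[0.1824; -0.2672]  nu=[-0.3433]  x^+=[-4.5049, -2.8499]  P^+=[0.8989 0.2921; 0.2921 0.6373]

H_jac[0,1] = -0.1565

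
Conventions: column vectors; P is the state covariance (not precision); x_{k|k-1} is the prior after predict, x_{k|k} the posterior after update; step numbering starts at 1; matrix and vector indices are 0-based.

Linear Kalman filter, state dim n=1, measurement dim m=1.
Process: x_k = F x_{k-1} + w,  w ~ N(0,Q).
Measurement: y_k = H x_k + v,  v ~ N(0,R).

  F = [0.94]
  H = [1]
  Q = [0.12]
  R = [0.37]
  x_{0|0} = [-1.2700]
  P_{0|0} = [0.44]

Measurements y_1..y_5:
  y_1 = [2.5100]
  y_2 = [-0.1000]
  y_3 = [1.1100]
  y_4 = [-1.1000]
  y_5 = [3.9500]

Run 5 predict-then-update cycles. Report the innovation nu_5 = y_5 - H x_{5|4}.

innov = [4.0059]

step 1: x^-=[-1.1938]  P^-=[0.5088]  S=[0.8788]  K=[0.5790]  nu=[3.7038]  x^+=[0.9506]  P^+=[0.2142]
step 2: x^-=[0.8935]  P^-=[0.3093]  S=[0.6793]  K=[0.4553]  nu=[-0.9935]  x^+=[0.4412]  P^+=[0.1685]
step 3: x^-=[0.4147]  P^-=[0.2689]  S=[0.6389]  K=[0.4208]  nu=[0.6953]  x^+=[0.7073]  P^+=[0.1557]
step 4: x^-=[0.6649]  P^-=[0.2576]  S=[0.6276]  K=[0.4104]  nu=[-1.7649]  x^+=[-0.0595]  P^+=[0.1519]
step 5: x^-=[-0.0559]  P^-=[0.2542]  S=[0.6242]  K=[0.4072]  nu=[4.0059]  x^+=[1.5754]  P^+=[0.1507]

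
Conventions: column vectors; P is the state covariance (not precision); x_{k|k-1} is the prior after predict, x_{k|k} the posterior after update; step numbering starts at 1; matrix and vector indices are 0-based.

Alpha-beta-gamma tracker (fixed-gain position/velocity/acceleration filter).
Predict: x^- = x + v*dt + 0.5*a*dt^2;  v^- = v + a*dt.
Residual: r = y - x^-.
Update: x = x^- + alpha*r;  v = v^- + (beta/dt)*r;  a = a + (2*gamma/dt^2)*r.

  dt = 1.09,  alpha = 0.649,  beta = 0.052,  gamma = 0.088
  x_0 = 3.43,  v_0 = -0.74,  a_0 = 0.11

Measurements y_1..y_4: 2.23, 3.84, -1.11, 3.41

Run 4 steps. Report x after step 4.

x_post = 2.1444

step 1: x_pred=2.6887  r=-0.4587  x^+=2.3910  v^+=-0.6420  a^+=0.0420
step 2: x_pred=1.7162  r=2.1238  x^+=3.0946  v^+=-0.4948  a^+=0.3566
step 3: x_pred=2.7670  r=-3.8770  x^+=0.2508  v^+=-0.2911  a^+=-0.2177
step 4: x_pred=-0.1957  r=3.6057  x^+=2.1444  v^+=-0.3563  a^+=0.3165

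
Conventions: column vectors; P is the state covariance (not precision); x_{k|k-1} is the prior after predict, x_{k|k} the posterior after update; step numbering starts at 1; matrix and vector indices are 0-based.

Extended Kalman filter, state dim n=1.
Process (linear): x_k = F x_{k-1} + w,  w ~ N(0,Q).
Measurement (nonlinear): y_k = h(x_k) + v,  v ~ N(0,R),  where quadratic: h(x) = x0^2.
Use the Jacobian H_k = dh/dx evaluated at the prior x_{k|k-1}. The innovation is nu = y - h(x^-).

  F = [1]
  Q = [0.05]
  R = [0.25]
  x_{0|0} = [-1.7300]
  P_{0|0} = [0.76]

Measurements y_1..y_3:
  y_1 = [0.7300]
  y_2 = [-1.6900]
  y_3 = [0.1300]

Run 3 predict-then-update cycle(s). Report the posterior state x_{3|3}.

x_post = [-0.3391]

step 1: x^-=[-1.7300]  P^-=[0.8100]  H_jac=[-3.4600]  S=[9.9470]  K=[-0.2818]  nu=[-2.2629]  x^+=[-1.0924]  P^+=[0.0204]
step 2: x^-=[-1.0924]  P^-=[0.0704]  H_jac=[-2.1848]  S=[0.5859]  K=[-0.2624]  nu=[-2.8834]  x^+=[-0.3359]  P^+=[0.0300]
step 3: x^-=[-0.3359]  P^-=[0.0800]  H_jac=[-0.6717]  S=[0.2861]  K=[-0.1879]  nu=[0.0172]  x^+=[-0.3391]  P^+=[0.0699]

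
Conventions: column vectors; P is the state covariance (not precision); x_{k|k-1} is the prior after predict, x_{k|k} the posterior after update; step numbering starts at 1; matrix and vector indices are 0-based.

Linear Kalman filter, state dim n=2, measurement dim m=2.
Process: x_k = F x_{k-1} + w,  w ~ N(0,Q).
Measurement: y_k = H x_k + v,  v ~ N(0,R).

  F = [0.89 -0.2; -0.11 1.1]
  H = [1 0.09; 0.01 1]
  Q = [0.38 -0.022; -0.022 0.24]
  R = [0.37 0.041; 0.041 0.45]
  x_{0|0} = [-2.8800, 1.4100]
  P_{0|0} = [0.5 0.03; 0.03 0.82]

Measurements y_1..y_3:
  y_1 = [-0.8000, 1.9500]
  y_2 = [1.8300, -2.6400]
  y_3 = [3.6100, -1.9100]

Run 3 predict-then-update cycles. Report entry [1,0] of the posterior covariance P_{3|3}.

step 1: x^-=[-2.8452, 1.8678]  P^-=[0.7982 -0.2213; -0.2213 1.2310]  S=[1.1383 -0.0617; -0.0617 1.6766]  K=[0.6781 -0.1023; -0.0575 0.7308]  nu=[1.8771, 0.1107]  x^+=[-1.5836, 1.8408]  P^+=[0.2486 -0.0207; -0.0207 0.3267]
step 2: x^-=[-1.7775, 2.1991]  P^-=[0.5973 -0.1389; -0.1389 0.6433]  S=[0.9475 -0.0342; -0.0342 1.0906]  K=[0.6135 -0.1027; -0.0644 0.5866]  nu=[3.4096, -4.8213]  x^+=[0.8094, -0.8485]  P^+=[0.2249 -0.0233; -0.0233 0.2616]
step 3: x^-=[0.8900, -1.0223]  P^-=[0.5769 -0.1249; -0.1249 0.5648]  S=[0.9290 -0.0274; -0.0274 1.0124]  K=[0.6059 -0.1013; -0.0633 0.5550]  nu=[2.8120, -0.8966]  x^+=[2.6846, -1.6980]  P^+=[0.2221 -0.0229; -0.0229 0.2474]

P_post[1,0] = -0.0229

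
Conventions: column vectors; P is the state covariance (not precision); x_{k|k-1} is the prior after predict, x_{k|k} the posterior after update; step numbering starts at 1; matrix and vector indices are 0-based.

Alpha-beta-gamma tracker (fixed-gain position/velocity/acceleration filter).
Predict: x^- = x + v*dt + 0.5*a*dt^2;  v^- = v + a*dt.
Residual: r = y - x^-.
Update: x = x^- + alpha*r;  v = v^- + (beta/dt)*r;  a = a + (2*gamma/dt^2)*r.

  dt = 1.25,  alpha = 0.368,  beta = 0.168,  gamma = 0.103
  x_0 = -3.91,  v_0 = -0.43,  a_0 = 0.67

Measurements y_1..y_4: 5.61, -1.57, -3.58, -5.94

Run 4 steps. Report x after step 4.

x_post = 2.5683

step 1: x_pred=-3.9241  r=9.5341  x^+=-0.4155  v^+=1.6889  a^+=1.9270
step 2: x_pred=3.2010  r=-4.7710  x^+=1.4453  v^+=3.4564  a^+=1.2980
step 3: x_pred=6.7798  r=-10.3598  x^+=2.9674  v^+=3.6865  a^+=-0.0679
step 4: x_pred=7.5224  r=-13.4624  x^+=2.5683  v^+=1.7923  a^+=-1.8428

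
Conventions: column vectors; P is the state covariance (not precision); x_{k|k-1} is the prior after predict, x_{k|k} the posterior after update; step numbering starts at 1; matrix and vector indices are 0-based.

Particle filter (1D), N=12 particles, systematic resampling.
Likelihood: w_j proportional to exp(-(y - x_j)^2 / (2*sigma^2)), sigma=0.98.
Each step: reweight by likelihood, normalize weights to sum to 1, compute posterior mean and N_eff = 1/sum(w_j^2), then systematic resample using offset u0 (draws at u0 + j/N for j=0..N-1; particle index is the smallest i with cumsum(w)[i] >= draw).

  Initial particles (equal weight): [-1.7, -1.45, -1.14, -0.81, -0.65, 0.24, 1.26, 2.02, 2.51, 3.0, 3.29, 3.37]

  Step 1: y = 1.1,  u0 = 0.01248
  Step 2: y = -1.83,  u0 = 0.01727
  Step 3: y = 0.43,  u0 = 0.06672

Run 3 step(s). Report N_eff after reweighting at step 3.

step 1: w=[0.0049, 0.0098, 0.0213, 0.0434, 0.0589, 0.1974, 0.2863, 0.1868, 0.1031, 0.0443, 0.0239, 0.0198]  mean=1.2022  Neff=5.7036  idx=[1, 4, 5, 5, 6, 6, 6, 6, 7, 7, 8, 9]
step 2: w=[0.5603, 0.2926, 0.0649, 0.0649, 0.0042, 0.0042, 0.0042, 0.0042, 0.0003, 0.0003, 0.0000, 0.0000]  mean=-0.9491  Neff=2.4509  idx=[0, 0, 0, 0, 0, 0, 0, 1, 1, 1, 1, 3]
step 3: w=[0.0372, 0.0372, 0.0372, 0.0372, 0.0372, 0.0372, 0.0372, 0.1275, 0.1275, 0.1275, 0.1275, 0.2297]  mean=-0.6537  Neff=7.8440  idx=[1, 4, 6, 7, 8, 8, 9, 10, 10, 11, 11, 11]

N_eff = 7.8440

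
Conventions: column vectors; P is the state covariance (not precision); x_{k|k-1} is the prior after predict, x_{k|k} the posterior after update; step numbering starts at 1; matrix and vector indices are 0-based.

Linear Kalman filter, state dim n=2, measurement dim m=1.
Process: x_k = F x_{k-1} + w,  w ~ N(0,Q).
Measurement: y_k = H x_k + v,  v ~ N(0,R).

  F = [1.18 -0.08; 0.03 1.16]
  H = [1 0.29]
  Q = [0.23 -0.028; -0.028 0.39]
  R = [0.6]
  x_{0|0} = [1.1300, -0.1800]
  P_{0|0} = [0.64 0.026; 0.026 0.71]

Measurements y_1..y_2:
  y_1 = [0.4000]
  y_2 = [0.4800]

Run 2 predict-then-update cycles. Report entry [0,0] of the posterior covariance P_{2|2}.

step 1: x^-=[1.3478, -0.1749]  P^-=[1.1208 -0.0357; -0.0357 1.3478]  S=[1.8134]  K=[0.6123; 0.1958]  nu=[-0.8971]  x^+=[0.7985, -0.3506]  P^+=[0.4408 -0.2532; -0.2532 1.2782]
step 2: x^-=[0.9703, -0.3827]  P^-=[0.8998 -0.4769; -0.4769 2.0927]  S=[1.3991]  K=[0.5442; 0.0929]  nu=[-0.3793]  x^+=[0.7638, -0.4180]  P^+=[0.4854 -0.5477; -0.5477 2.0807]

P_post[0,0] = 0.4854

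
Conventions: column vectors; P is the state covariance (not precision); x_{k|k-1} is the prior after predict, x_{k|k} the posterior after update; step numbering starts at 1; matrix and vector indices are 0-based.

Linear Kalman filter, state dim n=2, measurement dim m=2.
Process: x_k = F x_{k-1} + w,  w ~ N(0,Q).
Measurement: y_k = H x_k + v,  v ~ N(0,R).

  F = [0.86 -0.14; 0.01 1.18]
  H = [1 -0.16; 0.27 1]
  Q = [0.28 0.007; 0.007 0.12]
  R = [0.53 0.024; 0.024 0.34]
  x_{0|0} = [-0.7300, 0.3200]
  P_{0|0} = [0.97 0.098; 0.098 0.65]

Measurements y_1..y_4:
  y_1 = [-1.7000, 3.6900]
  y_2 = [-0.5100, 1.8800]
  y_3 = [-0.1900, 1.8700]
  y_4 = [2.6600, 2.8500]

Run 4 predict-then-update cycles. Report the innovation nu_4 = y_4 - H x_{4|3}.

step 1: x^-=[-0.6726, 0.3703]  P^-=[0.9866 0.0073; 0.0073 1.0275]  S=[1.5405 0.1329; 0.1329 1.4433]  K=[0.6283 0.1317; -0.1648 0.7284]  nu=[-0.9682, 3.5013]  x^+=[-0.8196, 3.0803]  P^+=[0.3314 -0.0296; -0.0296 0.2517]
step 2: x^-=[-1.1361, 3.6266]  P^-=[0.5372 -0.0617; -0.0617 0.4698]  S=[1.0990 0.0348; 0.0348 0.8156]  K=[0.4952 0.0810; -0.1424 0.5616]  nu=[1.2064, -1.4398]  x^+=[-0.6553, 2.6462]  P^+=[0.2595 -0.0306; -0.0306 0.1958]
step 3: x^-=[-0.9340, 3.1159]  P^-=[0.4832 -0.0542; -0.0542 0.3920]  S=[1.0405 0.0399; 0.0399 0.7379]  K=[0.4697 0.0780; -0.1322 0.5185]  nu=[1.2426, -0.9937]  x^+=[-0.4279, 2.4364]  P^+=[0.2462 -0.0287; -0.0287 0.1809]
step 4: x^-=[-0.7091, 2.8707]  P^-=[0.4726 -0.0498; -0.0498 0.3712]  S=[1.0280 0.0445; 0.0445 0.7187]  K=[0.4640 0.0794; -0.1281 0.5057]  nu=[3.8284, 0.1708]  x^+=[1.0808, 2.4664]  P^+=[0.2434 -0.0276; -0.0276 0.1763]

innov = [3.8284, 0.1708]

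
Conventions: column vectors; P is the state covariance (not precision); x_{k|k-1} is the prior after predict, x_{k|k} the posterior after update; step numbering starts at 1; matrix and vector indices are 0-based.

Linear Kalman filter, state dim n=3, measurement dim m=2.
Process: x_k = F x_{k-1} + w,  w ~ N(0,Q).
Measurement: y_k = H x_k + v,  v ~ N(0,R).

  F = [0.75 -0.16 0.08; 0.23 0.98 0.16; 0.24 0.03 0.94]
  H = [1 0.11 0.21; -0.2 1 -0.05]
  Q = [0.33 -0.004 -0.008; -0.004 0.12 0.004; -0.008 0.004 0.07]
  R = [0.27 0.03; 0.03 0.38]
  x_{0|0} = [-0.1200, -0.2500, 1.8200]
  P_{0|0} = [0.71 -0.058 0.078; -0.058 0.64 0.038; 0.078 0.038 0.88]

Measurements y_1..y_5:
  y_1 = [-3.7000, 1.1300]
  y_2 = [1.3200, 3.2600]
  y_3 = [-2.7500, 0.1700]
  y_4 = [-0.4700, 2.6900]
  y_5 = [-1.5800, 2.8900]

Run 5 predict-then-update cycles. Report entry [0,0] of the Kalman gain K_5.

K[0,0] = 0.5834

step 1: x^-=[0.0956, 0.0186, 1.6745]  P^-=[0.7737 0.0017 0.2347; 0.0017 0.7863 0.2354; 0.2347 0.2354 0.9255]  S=[1.2038 -0.0198; -0.0198 1.1800]  K=[0.6817 -0.1282; 0.1251 0.6582; 0.3800 0.1268]  nu=[-4.1493, 1.2142]  x^+=[-2.8886, 0.2986, 0.2518]  P^+=[0.1914 0.0072 -0.0572; 0.0072 0.2595 0.0849; -0.0572 0.0849 0.7346]
step 2: x^-=[-2.1941, -0.3314, -0.4476]  P^-=[0.4383 -0.0007 0.0263; -0.0007 0.4238 0.1985; 0.0263 0.1985 0.7095]  S=[0.7648 0.0190; 0.0190 0.8041]  K=[0.5833 -0.1253; 0.1018 0.5125; 0.2531 0.1902]  nu=[3.6445, 3.1302]  x^+=[-0.4604, 1.6439, 1.0701]  P^+=[0.1682 0.0001 -0.0689; 0.0001 0.2027 0.0976; -0.0689 0.0976 0.6296]
step 3: x^-=[-0.5227, 1.6763, 0.9447]  P^-=[0.4230 -0.0030 0.0043; -0.0030 0.3652 0.1867; 0.0043 0.1867 0.6106]  S=[0.7342 0.0140; 0.0140 0.7463]  K=[0.5795 -0.1286; 0.0949 0.4759; 0.2046 0.2043]  nu=[-2.6101, -1.5636]  x^+=[-1.8341, 0.6844, 0.0912]  P^+=[0.1663 -0.0014 -0.0644; -0.0014 0.1883 0.0983; -0.0644 0.0983 0.5475]
step 4: x^-=[-1.4778, 0.2634, -0.3340]  P^-=[0.4220 -0.0026 0.0010; -0.0026 0.3491 0.1753; 0.0010 0.1753 0.5400]  S=[0.7280 0.0116; 0.0116 0.7309]  K=[0.5816 -0.1283; 0.0924 0.4649; 0.1805 0.1998]  nu=[1.0489, 2.1143]  x^+=[-1.1389, 1.3433, 0.2778]  P^+=[0.1654 -0.0011 -0.0577; -0.0011 0.1839 0.0941; -0.0577 0.0941 0.4863]
step 5: x^-=[-1.0469, 1.0990, 0.0281]  P^-=[0.4218 -0.0019 0.0017; -0.0019 0.3426 0.1638; 0.0017 0.1638 0.4886]  S=[0.7254 0.0097; 0.0097 0.7251]  K=[0.5834 -0.1269; 0.0906 0.4605; 0.1662 0.1896]  nu=[-0.6599, 1.5831]  x^+=[-1.6327, 1.7681, 0.2185]  P^+=[0.1647 -0.0004 -0.0520; -0.0004 0.1821 0.0887; -0.0520 0.0887 0.4419]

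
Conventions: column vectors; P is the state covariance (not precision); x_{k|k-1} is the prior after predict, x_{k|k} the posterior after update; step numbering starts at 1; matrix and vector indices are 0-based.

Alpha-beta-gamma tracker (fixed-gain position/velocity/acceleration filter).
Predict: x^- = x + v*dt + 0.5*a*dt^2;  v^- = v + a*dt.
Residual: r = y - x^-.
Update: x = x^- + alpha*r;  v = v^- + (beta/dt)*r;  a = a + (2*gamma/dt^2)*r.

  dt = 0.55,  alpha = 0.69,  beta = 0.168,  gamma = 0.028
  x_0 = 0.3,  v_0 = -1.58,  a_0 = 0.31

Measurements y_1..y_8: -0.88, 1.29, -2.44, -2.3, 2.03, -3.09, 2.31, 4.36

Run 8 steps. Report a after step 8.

step 1: x_pred=-0.5221  r=-0.3579  x^+=-0.7691  v^+=-1.5188  a^+=0.2437
step 2: x_pred=-1.5675  r=2.8575  x^+=0.4042  v^+=-0.5119  a^+=0.7727
step 3: x_pred=0.2395  r=-2.6795  x^+=-1.6094  v^+=-0.9054  a^+=0.2767
step 4: x_pred=-2.0655  r=-0.2345  x^+=-2.2273  v^+=-0.8248  a^+=0.2333
step 5: x_pred=-2.6457  r=4.6757  x^+=0.5805  v^+=0.7317  a^+=1.0989
step 6: x_pred=1.1492  r=-4.2392  x^+=-1.7759  v^+=0.0412  a^+=0.3141
step 7: x_pred=-1.7057  r=4.0157  x^+=1.0651  v^+=1.4406  a^+=1.0575
step 8: x_pred=2.0174  r=2.3426  x^+=3.6338  v^+=2.7377  a^+=1.4912

a_post = 1.4912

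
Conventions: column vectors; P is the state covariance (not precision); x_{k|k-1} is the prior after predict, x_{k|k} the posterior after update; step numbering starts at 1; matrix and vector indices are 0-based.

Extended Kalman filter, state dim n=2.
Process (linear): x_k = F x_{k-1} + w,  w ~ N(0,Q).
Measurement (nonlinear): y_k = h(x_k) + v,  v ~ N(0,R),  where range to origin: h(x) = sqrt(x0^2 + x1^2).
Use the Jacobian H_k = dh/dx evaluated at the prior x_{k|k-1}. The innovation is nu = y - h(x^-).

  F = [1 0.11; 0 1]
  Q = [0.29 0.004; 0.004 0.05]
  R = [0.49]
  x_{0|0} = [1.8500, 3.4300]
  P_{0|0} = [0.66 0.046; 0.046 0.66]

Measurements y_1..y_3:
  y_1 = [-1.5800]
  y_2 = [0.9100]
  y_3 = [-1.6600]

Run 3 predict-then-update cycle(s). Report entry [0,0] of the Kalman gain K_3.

K[0,0] = -0.2724

step 1: x^-=[2.2273, 3.4300]  P^-=[0.9681 0.1226; 0.1226 0.7100]  H_jac=[0.5446 0.8387]  S=[1.3886]  K=[0.4538; 0.4769]  nu=[-5.6697]  x^+=[-0.3454, 0.7260]  P^+=[0.6822 -0.1779; -0.1779 0.3942]
step 2: x^-=[-0.2655, 0.7260]  P^-=[0.9378 -0.1305; -0.1305 0.4442]  H_jac=[-0.3435 0.9392]  S=[1.0766]  K=[-0.4131; 0.4291]  nu=[0.1370]  x^+=[-0.3221, 0.7847]  P^+=[0.7541 0.0603; 0.0603 0.2459]
step 3: x^-=[-0.2358, 0.7847]  P^-=[1.0604 0.0913; 0.0913 0.2959]  H_jac=[-0.2878 0.9577]  S=[0.7989]  K=[-0.2724; 0.3219]  nu=[-2.4794]  x^+=[0.4397, -0.0133]  P^+=[1.0011 0.1614; 0.1614 0.2132]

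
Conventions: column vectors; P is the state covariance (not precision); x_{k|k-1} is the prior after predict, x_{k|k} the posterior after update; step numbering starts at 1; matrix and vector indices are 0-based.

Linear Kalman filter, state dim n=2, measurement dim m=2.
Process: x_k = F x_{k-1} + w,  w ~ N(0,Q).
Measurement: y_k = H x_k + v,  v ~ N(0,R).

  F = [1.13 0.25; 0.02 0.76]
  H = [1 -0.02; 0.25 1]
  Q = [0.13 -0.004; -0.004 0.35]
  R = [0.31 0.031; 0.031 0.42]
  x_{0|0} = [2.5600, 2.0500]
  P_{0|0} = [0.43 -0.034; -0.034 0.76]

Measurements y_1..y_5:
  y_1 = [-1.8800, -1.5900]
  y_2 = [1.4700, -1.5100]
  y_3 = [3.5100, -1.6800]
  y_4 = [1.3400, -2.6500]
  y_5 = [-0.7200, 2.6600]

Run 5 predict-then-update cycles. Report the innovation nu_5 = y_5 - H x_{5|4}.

innov = [-1.8469, 3.9877]

step 1: x^-=[3.4053, 1.6092]  P^-=[0.7074 0.1207; 0.1207 0.7881]  S=[1.0128 0.3122; 0.3122 1.3127]  K=[0.6757 0.0660; -0.0955 0.6461]  nu=[-5.2531, -4.0505]  x^+=[-0.4113, -0.5061]  P^+=[0.2114 -0.0042; -0.0042 0.2694]
step 2: x^-=[-0.5913, -0.3928]  P^-=[0.4144 0.0484; 0.0484 0.5056]  S=[0.7227 0.1726; 0.1726 0.9757]  K=[0.5585 0.0569; -0.0771 0.5442]  nu=[2.0535, -0.9693]  x^+=[0.5004, -1.0786]  P^+=[0.1749 -0.0025; -0.0025 0.2268]
step 3: x^-=[0.2958, -0.8097]  P^-=[0.3660 0.0409; 0.0409 0.4810]  S=[0.6746 0.1536; 0.1536 0.9443]  K=[0.5291 0.0542; -0.0748 0.5324]  nu=[3.1981, -0.9442]  x^+=[1.9366, -1.5517]  P^+=[0.1656 -0.0023; -0.0023 0.2218]
step 4: x^-=[1.8004, -1.1406]  P^-=[0.3541 0.0399; 0.0399 0.4781]  S=[0.6627 0.1497; 0.1497 0.9402]  K=[0.5210 0.0537; -0.0741 0.5309]  nu=[-0.4832, -1.9595]  x^+=[1.4435, -2.1452]  P^+=[0.1631 -0.0021; -0.0021 0.2212]
step 5: x^-=[1.0948, -1.6015]  P^-=[0.3510 0.0399; 0.0399 0.4778]  S=[0.6595 0.1489; 0.1489 0.9397]  K=[0.5188 0.0536; -0.0738 0.5308]  nu=[-1.8469, 3.9877]  x^+=[0.3506, 0.6514]  P^+=[0.1624 -0.0020; -0.0020 0.2211]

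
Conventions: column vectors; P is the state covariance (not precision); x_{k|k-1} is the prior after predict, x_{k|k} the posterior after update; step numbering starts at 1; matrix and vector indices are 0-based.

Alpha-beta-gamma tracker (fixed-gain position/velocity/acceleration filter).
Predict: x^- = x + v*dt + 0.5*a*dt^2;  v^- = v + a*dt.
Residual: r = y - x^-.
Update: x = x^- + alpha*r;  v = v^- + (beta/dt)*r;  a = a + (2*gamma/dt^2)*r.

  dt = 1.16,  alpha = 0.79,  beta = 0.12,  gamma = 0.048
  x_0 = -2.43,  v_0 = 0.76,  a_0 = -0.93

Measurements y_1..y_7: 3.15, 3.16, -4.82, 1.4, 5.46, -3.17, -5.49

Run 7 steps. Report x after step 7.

x_post = -5.2997

step 1: x_pred=-2.1741  r=5.3241  x^+=2.0319  v^+=0.2320  a^+=-0.5502
step 2: x_pred=1.9309  r=1.2291  x^+=2.9019  v^+=-0.2791  a^+=-0.4625
step 3: x_pred=2.2670  r=-7.0870  x^+=-3.3317  v^+=-1.5487  a^+=-0.9681
step 4: x_pred=-5.7795  r=7.1795  x^+=-0.1077  v^+=-1.9289  a^+=-0.4559
step 5: x_pred=-2.6520  r=8.1120  x^+=3.7565  v^+=-1.6186  a^+=0.1229
step 6: x_pred=1.9616  r=-5.1316  x^+=-2.0924  v^+=-2.0069  a^+=-0.2432
step 7: x_pred=-4.5840  r=-0.9060  x^+=-5.2997  v^+=-2.3828  a^+=-0.3079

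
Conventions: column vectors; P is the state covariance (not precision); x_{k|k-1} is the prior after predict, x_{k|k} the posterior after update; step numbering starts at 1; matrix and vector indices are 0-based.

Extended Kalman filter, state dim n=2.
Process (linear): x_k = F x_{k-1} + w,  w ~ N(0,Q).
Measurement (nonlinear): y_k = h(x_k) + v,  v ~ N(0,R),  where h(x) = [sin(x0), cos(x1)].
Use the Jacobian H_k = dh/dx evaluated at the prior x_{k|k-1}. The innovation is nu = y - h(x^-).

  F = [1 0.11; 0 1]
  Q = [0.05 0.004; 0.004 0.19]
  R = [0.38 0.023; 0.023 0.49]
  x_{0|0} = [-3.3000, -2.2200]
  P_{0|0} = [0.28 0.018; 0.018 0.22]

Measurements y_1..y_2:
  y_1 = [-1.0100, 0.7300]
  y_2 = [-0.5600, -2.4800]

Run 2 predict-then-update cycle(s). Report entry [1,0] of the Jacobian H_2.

step 1: x^-=[-3.5442, -2.2200]  P^-=[0.3366 0.0462; 0.0462 0.4100]  H_jac=[-0.9200 0.0000; 0.0000 0.7966]  S=[0.6649 -0.0109; -0.0109 0.7502]  K=[-0.4651 0.0423; -0.0568 0.4345]  nu=[-1.4018, 1.3346]  x^+=[-2.8358, -1.5604]  P^+=[0.1910 0.0126; 0.0126 0.2657]
step 2: x^-=[-3.0074, -1.5604]  P^-=[0.2470 0.0458; 0.0458 0.4557]  H_jac=[-0.9910 0.0000; 0.0000 0.9999]  S=[0.6226 -0.0224; -0.0224 0.9456]  K=[-0.3918 0.0392; -0.0557 0.4805]  nu=[-0.4262, -2.4904]  x^+=[-2.9380, -2.7334]  P^+=[0.1493 0.0102; 0.0102 0.2342]

H_jac[1,0] = 0.0000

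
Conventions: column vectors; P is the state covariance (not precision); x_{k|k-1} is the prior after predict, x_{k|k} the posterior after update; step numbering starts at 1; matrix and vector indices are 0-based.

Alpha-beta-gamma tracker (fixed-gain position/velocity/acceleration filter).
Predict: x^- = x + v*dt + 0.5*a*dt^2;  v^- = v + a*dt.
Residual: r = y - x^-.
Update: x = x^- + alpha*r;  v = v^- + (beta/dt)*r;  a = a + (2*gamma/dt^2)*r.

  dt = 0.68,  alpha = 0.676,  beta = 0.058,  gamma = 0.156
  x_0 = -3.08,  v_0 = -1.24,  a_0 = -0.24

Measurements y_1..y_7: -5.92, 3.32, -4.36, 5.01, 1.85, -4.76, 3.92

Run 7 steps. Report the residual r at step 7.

resid = -0.2447

step 1: x_pred=-3.9787  r=-1.9413  x^+=-5.2910  v^+=-1.5688  a^+=-1.5499
step 2: x_pred=-6.7161  r=10.0361  x^+=0.0683  v^+=-1.7667  a^+=5.2219
step 3: x_pred=0.0743  r=-4.4343  x^+=-2.9233  v^+=1.4060  a^+=2.2299
step 4: x_pred=-1.4517  r=6.4617  x^+=2.9164  v^+=3.4735  a^+=6.5899
step 5: x_pred=6.8020  r=-4.9520  x^+=3.4544  v^+=7.5322  a^+=3.2486
step 6: x_pred=9.3274  r=-14.0874  x^+=-0.1957  v^+=8.5397  a^+=-6.2568
step 7: x_pred=4.1647  r=-0.2447  x^+=3.9993  v^+=4.2642  a^+=-6.4219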